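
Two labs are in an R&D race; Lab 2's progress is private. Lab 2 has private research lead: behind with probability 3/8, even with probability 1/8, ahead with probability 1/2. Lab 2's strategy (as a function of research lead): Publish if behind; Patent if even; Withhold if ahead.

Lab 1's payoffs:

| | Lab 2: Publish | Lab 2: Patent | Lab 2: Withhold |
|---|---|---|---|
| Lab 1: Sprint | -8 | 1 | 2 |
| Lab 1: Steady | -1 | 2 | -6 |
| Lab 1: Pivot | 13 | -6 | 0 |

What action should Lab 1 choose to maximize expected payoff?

E[Sprint] = 3/8·(-8) + 1/8·(1) + 1/2·(2) = -15/8
E[Steady] = 3/8·(-1) + 1/8·(2) + 1/2·(-6) = -25/8
E[Pivot] = 3/8·(13) + 1/8·(-6) + 1/2·(0) = 33/8
Best response: Pivot (33/8 is the largest).

Pivot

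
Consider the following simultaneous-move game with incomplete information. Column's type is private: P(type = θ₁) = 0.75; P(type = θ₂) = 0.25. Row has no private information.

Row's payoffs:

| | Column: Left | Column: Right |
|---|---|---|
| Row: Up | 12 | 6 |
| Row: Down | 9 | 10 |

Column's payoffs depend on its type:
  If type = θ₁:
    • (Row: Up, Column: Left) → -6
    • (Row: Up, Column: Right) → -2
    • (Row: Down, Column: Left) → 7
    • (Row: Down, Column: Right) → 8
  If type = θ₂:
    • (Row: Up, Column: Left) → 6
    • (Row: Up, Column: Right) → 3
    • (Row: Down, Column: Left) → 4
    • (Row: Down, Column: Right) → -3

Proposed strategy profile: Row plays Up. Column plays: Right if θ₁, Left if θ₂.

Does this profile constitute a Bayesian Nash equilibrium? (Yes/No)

No

Row plays Up: E[Up] = 0.75·(6) + 0.25·(12) = 7.5; E[Down] = 9.75. Not best-responding. ✗
Column (type θ₁), facing Up: Left gives -6, Right gives -2. Proposed Right is best. ✓
Column (type θ₂), facing Up: Left gives 6, Right gives 3. Proposed Left is best. ✓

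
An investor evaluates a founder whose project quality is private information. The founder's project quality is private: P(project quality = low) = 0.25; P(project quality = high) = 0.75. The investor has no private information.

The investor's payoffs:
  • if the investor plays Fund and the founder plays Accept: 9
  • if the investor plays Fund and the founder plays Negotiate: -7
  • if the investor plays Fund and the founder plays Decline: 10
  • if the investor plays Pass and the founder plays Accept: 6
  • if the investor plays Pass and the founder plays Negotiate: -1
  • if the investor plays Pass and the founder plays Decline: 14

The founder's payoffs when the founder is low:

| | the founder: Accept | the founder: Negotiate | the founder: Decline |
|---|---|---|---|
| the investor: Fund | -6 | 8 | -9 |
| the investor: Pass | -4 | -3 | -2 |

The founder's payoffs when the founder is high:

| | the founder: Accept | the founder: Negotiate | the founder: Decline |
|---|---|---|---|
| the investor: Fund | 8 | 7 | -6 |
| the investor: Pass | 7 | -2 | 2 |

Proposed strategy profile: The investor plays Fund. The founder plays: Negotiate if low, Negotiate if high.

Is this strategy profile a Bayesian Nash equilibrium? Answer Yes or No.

No

A profile is a BNE iff every type of every player is best-responding given beliefs about the other side.
The investor plays Fund: E[Fund] = 0.25·(-7) + 0.75·(-7) = -7; E[Pass] = -1. Not best-responding. ✗
The founder (project quality low), facing Fund: Accept gives -6, Negotiate gives 8, Decline gives -9. Proposed Negotiate is best. ✓
The founder (project quality high), facing Fund: Accept gives 8, Negotiate gives 7, Decline gives -6. Proposed Negotiate is not best — profitable deviation exists. ✗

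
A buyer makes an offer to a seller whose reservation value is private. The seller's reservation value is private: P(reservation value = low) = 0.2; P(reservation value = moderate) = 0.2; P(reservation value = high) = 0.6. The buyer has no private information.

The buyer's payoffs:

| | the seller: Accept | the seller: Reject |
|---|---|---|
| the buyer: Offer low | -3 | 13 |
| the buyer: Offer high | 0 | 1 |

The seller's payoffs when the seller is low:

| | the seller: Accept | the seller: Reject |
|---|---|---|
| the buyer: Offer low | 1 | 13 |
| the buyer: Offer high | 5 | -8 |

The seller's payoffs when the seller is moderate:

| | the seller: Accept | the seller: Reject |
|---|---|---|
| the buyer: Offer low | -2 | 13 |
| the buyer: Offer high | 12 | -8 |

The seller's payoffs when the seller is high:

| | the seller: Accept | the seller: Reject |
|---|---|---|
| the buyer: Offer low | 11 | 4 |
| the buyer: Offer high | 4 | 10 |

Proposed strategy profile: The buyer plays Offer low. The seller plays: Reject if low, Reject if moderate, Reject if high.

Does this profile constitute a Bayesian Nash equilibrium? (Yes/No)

The buyer plays Offer low: E[Offer low] = 0.2·(13) + 0.2·(13) + 0.6·(13) = 13; E[Offer high] = 1. Best-responding. ✓
The seller (reservation value low), facing Offer low: Accept gives 1, Reject gives 13. Proposed Reject is best. ✓
The seller (reservation value moderate), facing Offer low: Accept gives -2, Reject gives 13. Proposed Reject is best. ✓
The seller (reservation value high), facing Offer low: Accept gives 11, Reject gives 4. Proposed Reject is not best — profitable deviation exists. ✗

No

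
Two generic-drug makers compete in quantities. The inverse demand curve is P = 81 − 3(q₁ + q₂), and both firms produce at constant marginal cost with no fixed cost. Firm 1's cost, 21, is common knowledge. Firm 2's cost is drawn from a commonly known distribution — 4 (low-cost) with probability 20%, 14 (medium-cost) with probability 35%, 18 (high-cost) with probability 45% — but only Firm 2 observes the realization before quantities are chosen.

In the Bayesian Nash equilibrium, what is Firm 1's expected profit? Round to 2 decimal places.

Firm 2 with cost c maximizes (81 − 3(q₁+q₂) − c)·q₂, giving q₂(c) = (81 − c − 3q₁)/6.
E[c₂] = 0.2·4 + 0.35·14 + 0.45·18 = 13.8
Firm 1's FOC against E[q₂] yields q₁ = (81 − 2·21 + E[c₂])/9 = (81 − 42 + 13.8)/9 = 5.86667.
E[P] = 81 − 3·(q₁ + E[q₂]) = 38.6; Firm 1's expected profit = (E[P] − 21)·q₁ = (38.6 − 21)·5.86667 = 103.253.

103.25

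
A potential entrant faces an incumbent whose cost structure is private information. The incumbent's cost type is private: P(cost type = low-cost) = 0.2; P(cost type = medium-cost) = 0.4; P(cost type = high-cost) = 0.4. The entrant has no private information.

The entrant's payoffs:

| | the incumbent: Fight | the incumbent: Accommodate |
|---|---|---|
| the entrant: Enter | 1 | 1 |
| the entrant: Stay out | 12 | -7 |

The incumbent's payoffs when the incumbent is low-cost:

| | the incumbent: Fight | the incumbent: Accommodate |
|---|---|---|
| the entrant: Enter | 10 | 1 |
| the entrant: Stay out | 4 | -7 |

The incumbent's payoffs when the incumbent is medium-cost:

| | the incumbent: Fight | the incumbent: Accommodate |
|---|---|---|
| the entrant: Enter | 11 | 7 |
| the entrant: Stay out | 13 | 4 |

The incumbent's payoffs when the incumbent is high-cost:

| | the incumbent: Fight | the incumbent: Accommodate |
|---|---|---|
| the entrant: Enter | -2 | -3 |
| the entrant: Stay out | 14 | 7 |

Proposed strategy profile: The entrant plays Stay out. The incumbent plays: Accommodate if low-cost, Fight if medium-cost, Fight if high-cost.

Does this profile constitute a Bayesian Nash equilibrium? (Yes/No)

No

A profile is a BNE iff every type of every player is best-responding given beliefs about the other side.
The entrant plays Stay out: E[Stay out] = 0.2·(-7) + 0.4·(12) + 0.4·(12) = 8.2; E[Enter] = 1. Best-responding. ✓
The incumbent (cost type low-cost), facing Stay out: Fight gives 4, Accommodate gives -7. Proposed Accommodate is not best — profitable deviation exists. ✗
The incumbent (cost type medium-cost), facing Stay out: Fight gives 13, Accommodate gives 4. Proposed Fight is best. ✓
The incumbent (cost type high-cost), facing Stay out: Fight gives 14, Accommodate gives 7. Proposed Fight is best. ✓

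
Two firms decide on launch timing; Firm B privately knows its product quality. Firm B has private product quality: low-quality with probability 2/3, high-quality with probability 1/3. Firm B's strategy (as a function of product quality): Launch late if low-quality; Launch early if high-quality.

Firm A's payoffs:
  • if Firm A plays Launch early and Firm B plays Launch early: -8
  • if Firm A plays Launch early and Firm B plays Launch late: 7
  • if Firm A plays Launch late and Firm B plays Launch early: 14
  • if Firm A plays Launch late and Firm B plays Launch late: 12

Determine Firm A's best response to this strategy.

Launch late

E[Launch early] = 2/3·(7) + 1/3·(-8) = 2
E[Launch late] = 2/3·(12) + 1/3·(14) = 38/3
Best response: Launch late (38/3 is the largest).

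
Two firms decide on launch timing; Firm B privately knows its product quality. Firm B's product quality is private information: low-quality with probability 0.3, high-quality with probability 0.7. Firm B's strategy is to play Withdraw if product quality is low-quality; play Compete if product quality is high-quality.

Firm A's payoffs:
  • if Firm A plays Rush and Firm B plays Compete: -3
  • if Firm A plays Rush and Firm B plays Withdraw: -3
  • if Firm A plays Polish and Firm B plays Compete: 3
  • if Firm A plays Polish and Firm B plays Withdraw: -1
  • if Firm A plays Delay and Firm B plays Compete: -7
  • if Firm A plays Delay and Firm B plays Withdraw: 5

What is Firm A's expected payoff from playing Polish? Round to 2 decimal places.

E[Polish] = 0.3·(-1) + 0.7·3 = (-0.3) + 2.1 = 1.8

1.80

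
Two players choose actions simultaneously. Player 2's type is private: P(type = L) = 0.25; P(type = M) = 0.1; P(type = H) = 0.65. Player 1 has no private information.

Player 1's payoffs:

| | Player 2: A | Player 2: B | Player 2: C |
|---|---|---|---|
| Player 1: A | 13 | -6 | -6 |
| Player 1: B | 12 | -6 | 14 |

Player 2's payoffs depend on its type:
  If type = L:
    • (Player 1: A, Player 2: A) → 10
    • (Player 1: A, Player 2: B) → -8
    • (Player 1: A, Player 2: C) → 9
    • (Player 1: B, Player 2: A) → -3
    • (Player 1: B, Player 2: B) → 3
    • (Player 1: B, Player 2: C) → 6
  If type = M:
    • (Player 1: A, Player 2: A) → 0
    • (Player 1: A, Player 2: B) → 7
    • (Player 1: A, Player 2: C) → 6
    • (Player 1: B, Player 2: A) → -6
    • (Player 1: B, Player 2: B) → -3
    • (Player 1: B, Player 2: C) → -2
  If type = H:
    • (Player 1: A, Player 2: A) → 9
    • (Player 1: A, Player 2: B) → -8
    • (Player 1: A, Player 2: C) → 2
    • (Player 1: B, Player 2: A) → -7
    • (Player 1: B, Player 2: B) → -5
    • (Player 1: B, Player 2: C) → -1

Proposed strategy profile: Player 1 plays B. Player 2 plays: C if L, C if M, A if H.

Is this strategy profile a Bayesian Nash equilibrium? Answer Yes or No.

No

Player 1 plays B: E[B] = 0.25·(14) + 0.1·(14) + 0.65·(12) = 12.7; E[A] = 6.35. Best-responding. ✓
Player 2 (type L), facing B: A gives -3, B gives 3, C gives 6. Proposed C is best. ✓
Player 2 (type M), facing B: A gives -6, B gives -3, C gives -2. Proposed C is best. ✓
Player 2 (type H), facing B: A gives -7, B gives -5, C gives -1. Proposed A is not best — profitable deviation exists. ✗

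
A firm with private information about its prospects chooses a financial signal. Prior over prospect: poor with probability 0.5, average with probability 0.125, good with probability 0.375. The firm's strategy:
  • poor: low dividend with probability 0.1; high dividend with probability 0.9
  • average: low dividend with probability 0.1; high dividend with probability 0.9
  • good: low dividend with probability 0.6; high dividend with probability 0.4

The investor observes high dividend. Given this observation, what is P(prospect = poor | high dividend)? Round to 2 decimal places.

0.63

P(high dividend) = 0.5·0.9 + 0.125·0.9 + 0.375·0.4 = 0.7125
P(poor | high dividend) = (0.5·0.9) / 0.7125 = 0.45 / 0.7125 = 0.631579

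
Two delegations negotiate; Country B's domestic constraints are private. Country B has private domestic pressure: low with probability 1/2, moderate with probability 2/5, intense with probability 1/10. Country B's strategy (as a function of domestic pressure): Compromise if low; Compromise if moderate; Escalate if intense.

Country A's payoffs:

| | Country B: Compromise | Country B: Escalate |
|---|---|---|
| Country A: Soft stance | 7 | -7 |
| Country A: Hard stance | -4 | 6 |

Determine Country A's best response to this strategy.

Soft stance

E[Soft stance] = 1/2·(7) + 2/5·(7) + 1/10·(-7) = 28/5
E[Hard stance] = 1/2·(-4) + 2/5·(-4) + 1/10·(6) = -3
Best response: Soft stance (28/5 is the largest).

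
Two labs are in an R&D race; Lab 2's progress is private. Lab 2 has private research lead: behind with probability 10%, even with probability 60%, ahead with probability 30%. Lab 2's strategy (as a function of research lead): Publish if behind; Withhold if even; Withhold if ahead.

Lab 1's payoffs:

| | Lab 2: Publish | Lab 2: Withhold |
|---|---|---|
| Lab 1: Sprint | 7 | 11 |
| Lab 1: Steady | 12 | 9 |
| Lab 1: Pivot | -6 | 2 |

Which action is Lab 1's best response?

Sprint

Compute Lab 1's expected payoff for each action, taking the expectation over Lab 2's type.
E[Sprint] = 0.1·(7) + 0.6·(11) + 0.3·(11) = 10.6
E[Steady] = 0.1·(12) + 0.6·(9) + 0.3·(9) = 9.3
E[Pivot] = 0.1·(-6) + 0.6·(2) + 0.3·(2) = 1.2
Best response: Sprint (10.6 is the largest).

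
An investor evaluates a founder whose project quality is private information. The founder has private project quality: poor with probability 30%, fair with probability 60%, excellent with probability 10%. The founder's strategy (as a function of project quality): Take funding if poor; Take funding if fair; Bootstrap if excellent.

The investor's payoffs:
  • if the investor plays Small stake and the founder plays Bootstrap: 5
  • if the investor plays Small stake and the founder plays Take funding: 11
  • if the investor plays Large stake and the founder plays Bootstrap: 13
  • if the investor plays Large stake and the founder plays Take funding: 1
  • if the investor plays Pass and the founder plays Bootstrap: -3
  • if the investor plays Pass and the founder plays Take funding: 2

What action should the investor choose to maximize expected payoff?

E[Small stake] = 0.3·(11) + 0.6·(11) + 0.1·(5) = 10.4
E[Large stake] = 0.3·(1) + 0.6·(1) + 0.1·(13) = 2.2
E[Pass] = 0.3·(2) + 0.6·(2) + 0.1·(-3) = 1.5
Best response: Small stake (10.4 is the largest).

Small stake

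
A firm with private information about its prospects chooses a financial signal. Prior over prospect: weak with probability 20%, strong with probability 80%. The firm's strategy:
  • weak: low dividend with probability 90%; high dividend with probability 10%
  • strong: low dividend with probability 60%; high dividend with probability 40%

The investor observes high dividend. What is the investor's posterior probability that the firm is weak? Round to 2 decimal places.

0.06

Apply Bayes' rule using the sender's strategy as the likelihood.
P(high dividend) = 0.2·0.1 + 0.8·0.4 = 0.34
P(weak | high dividend) = (0.2·0.1) / 0.34 = 0.02 / 0.34 = 0.0588235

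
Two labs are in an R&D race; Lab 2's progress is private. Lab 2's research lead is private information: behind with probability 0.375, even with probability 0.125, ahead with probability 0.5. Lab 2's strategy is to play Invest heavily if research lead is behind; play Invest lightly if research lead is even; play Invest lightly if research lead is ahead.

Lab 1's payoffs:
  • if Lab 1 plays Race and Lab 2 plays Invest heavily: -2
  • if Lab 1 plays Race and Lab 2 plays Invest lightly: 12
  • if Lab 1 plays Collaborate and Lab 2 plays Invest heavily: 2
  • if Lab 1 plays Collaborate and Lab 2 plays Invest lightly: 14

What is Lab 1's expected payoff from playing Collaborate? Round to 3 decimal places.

9.500

E[Collaborate] = 0.375·2 + 0.125·14 + 0.5·14 = 0.75 + 1.75 + 7 = 9.5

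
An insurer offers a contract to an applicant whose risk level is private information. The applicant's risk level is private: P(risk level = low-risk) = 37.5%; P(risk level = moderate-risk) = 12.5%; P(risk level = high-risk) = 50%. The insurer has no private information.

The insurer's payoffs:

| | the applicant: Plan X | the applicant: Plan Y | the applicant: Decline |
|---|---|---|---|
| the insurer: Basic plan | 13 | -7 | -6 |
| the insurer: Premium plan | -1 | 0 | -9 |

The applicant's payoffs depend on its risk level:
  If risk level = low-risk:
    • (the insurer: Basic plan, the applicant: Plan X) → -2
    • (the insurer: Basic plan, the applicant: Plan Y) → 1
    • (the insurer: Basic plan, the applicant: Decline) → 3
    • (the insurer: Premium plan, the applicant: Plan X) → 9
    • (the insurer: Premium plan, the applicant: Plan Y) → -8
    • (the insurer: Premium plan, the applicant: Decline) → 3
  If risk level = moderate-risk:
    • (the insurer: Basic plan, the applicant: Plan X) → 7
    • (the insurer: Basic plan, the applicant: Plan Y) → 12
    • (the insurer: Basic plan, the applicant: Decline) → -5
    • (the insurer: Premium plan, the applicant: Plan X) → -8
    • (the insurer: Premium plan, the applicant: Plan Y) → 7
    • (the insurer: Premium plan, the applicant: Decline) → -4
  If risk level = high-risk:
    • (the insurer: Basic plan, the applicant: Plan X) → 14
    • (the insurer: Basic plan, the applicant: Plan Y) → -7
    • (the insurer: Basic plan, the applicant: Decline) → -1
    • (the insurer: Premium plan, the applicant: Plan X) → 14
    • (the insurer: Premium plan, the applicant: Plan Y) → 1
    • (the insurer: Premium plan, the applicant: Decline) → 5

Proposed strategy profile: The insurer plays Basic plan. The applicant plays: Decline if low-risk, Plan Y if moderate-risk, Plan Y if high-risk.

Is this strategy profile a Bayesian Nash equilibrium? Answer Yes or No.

A profile is a BNE iff every type of every player is best-responding given beliefs about the other side.
The insurer plays Basic plan: E[Basic plan] = 0.375·(-6) + 0.125·(-7) + 0.5·(-7) = -6.625; E[Premium plan] = -3.375. Not best-responding. ✗
The applicant (risk level low-risk), facing Basic plan: Plan X gives -2, Plan Y gives 1, Decline gives 3. Proposed Decline is best. ✓
The applicant (risk level moderate-risk), facing Basic plan: Plan X gives 7, Plan Y gives 12, Decline gives -5. Proposed Plan Y is best. ✓
The applicant (risk level high-risk), facing Basic plan: Plan X gives 14, Plan Y gives -7, Decline gives -1. Proposed Plan Y is not best — profitable deviation exists. ✗

No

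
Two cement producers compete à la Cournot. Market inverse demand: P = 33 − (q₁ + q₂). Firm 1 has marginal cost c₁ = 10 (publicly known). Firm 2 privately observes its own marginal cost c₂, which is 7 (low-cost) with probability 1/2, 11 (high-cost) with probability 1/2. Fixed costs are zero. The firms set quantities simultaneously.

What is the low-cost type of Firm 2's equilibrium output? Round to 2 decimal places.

9.33

Type-c best response for Firm 2: q₂(c) = (33 − c)/2 − q₁/2.
Firm 1 maximizes expected profit; its first-order condition is 33 − 2q₁ − E[q₂] − 10 = 0.
Substituting E[q₂] and solving: E[c₂] = 9, so q₁ = (33 − 2·10 + 9)/3 = 7.33333.
q₂(low-cost) = (33 − 7 − 7.33333)/2 = 9.33333.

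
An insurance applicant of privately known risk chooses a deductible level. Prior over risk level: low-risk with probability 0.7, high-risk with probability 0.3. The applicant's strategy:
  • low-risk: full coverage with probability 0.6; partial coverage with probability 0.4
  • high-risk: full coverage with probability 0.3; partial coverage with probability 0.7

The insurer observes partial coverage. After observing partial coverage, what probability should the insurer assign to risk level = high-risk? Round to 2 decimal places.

P(partial coverage) = 0.7·0.4 + 0.3·0.7 = 0.49
P(high-risk | partial coverage) = (0.3·0.7) / 0.49 = 0.21 / 0.49 = 0.428571

0.43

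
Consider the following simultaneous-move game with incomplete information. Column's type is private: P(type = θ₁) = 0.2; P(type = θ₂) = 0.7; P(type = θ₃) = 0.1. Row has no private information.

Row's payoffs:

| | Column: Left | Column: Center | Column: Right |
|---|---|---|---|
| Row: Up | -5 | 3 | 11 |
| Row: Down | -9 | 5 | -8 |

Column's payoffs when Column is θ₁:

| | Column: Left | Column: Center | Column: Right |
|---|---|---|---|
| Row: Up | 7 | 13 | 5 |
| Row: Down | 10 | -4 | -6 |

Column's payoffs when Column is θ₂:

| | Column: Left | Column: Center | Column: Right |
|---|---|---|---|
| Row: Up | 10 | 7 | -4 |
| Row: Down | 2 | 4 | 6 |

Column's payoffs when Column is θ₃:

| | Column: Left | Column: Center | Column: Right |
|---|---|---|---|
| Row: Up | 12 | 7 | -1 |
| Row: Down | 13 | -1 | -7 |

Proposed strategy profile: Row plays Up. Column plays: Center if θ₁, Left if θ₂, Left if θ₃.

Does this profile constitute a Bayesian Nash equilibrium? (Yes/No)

A profile is a BNE iff every type of every player is best-responding given beliefs about the other side.
Row plays Up: E[Up] = 0.2·(3) + 0.7·(-5) + 0.1·(-5) = -3.4; E[Down] = -6.2. Best-responding. ✓
Column (type θ₁), facing Up: Left gives 7, Center gives 13, Right gives 5. Proposed Center is best. ✓
Column (type θ₂), facing Up: Left gives 10, Center gives 7, Right gives -4. Proposed Left is best. ✓
Column (type θ₃), facing Up: Left gives 12, Center gives 7, Right gives -1. Proposed Left is best. ✓

Yes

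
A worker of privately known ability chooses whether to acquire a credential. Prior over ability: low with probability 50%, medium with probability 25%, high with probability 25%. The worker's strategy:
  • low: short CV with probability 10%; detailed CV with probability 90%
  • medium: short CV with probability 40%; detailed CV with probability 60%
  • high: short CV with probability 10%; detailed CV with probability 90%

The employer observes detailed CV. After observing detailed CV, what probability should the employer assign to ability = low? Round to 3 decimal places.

P(detailed CV) = 0.5·0.9 + 0.25·0.6 + 0.25·0.9 = 0.825
P(low | detailed CV) = (0.5·0.9) / 0.825 = 0.45 / 0.825 = 0.545455

0.545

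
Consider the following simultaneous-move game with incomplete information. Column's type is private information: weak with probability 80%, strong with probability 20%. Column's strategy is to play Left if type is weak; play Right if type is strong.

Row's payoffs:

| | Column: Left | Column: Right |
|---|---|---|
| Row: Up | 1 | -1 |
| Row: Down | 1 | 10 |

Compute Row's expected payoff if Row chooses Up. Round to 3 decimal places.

0.600

Take the expectation over Column's type, weighting each type's action by its prior probability.
E[Up] = 0.8·1 + 0.2·(-1) = 0.8 + (-0.2) = 0.6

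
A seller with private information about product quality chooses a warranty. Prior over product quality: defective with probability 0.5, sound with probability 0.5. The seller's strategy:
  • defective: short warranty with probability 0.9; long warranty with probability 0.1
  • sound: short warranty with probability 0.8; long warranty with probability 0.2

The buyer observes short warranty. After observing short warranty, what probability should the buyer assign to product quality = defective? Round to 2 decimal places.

0.53

Apply Bayes' rule using the sender's strategy as the likelihood.
P(short warranty) = 0.5·0.9 + 0.5·0.8 = 0.85
P(defective | short warranty) = (0.5·0.9) / 0.85 = 0.45 / 0.85 = 0.529412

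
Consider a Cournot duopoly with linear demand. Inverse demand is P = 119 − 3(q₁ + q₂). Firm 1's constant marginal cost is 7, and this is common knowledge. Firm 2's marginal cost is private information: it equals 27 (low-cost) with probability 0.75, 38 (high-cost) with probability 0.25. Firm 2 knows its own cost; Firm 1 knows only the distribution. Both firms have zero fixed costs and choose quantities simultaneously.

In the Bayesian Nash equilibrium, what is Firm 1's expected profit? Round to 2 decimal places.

672.50

Firm 2 with cost c maximizes (119 − 3(q₁+q₂) − c)·q₂, giving q₂(c) = (119 − c − 3q₁)/6.
E[c₂] = 0.75·27 + 0.25·38 = 29.75
Firm 1's FOC against E[q₂] yields q₁ = (119 − 2·7 + E[c₂])/9 = (119 − 14 + 29.75)/9 = 14.9722.
E[P] = 119 − 3·(q₁ + E[q₂]) = 51.9167; Firm 1's expected profit = (E[P] − 7)·q₁ = (51.9167 − 7)·14.9722 = 672.502.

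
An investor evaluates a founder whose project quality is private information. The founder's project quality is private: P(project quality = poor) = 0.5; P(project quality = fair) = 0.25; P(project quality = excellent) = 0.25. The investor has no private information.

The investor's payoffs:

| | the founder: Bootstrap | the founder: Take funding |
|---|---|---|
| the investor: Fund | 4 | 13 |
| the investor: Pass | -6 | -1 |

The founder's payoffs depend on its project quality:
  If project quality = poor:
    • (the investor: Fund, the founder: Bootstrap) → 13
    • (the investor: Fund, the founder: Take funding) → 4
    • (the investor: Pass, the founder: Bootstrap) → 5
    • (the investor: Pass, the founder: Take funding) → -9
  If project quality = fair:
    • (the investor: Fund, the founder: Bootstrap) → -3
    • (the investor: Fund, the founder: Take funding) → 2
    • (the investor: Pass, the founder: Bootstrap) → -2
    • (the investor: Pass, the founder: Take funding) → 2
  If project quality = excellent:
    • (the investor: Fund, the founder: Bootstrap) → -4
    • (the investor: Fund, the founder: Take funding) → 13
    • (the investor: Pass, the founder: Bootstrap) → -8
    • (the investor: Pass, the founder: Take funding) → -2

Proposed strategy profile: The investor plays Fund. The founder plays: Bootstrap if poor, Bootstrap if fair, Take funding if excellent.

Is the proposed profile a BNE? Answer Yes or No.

No

A profile is a BNE iff every type of every player is best-responding given beliefs about the other side.
The investor plays Fund: E[Fund] = 0.5·(4) + 0.25·(4) + 0.25·(13) = 6.25; E[Pass] = -4.75. Best-responding. ✓
The founder (project quality poor), facing Fund: Bootstrap gives 13, Take funding gives 4. Proposed Bootstrap is best. ✓
The founder (project quality fair), facing Fund: Bootstrap gives -3, Take funding gives 2. Proposed Bootstrap is not best — profitable deviation exists. ✗
The founder (project quality excellent), facing Fund: Bootstrap gives -4, Take funding gives 13. Proposed Take funding is best. ✓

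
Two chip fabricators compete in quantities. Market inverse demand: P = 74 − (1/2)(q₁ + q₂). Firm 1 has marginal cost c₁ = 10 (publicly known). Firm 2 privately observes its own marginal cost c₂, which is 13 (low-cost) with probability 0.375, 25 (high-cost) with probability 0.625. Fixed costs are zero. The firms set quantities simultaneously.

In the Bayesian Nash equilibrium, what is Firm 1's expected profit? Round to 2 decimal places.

Type-c best response for Firm 2: q₂(c) = (74 − c) − q₁/2.
Firm 1 maximizes expected profit; its first-order condition is 74 − q₁ − (1/2)E[q₂] − 10 = 0.
Substituting E[q₂] and solving: E[c₂] = 20.5, so q₁ = (74 − 2·10 + 20.5)/(3/2) = 49.6667.
E[P] = 74 − (1/2)·(q₁ + E[q₂]) = 34.8333; Firm 1's expected profit = (E[P] − 10)·q₁ = (34.8333 − 10)·49.6667 = 1233.39.

1233.39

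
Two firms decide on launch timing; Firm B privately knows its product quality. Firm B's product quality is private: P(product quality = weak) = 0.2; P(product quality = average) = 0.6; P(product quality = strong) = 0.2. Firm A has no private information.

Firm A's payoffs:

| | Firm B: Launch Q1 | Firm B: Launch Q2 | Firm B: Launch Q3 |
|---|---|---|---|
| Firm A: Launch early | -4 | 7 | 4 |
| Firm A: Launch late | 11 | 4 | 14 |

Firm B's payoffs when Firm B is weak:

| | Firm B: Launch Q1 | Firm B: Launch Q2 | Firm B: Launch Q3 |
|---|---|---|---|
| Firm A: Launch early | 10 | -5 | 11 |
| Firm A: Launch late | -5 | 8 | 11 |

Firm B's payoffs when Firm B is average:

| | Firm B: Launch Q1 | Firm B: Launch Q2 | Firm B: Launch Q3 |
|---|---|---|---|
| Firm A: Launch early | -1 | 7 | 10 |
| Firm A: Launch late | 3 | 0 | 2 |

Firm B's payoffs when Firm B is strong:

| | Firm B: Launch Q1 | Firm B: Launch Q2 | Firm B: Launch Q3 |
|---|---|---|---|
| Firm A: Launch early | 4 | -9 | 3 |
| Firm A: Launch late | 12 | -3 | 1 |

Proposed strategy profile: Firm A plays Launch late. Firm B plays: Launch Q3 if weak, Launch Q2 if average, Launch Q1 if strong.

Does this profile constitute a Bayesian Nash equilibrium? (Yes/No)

No

A profile is a BNE iff every type of every player is best-responding given beliefs about the other side.
Firm A plays Launch late: E[Launch late] = 0.2·(14) + 0.6·(4) + 0.2·(11) = 7.4; E[Launch early] = 4.2. Best-responding. ✓
Firm B (product quality weak), facing Launch late: Launch Q1 gives -5, Launch Q2 gives 8, Launch Q3 gives 11. Proposed Launch Q3 is best. ✓
Firm B (product quality average), facing Launch late: Launch Q1 gives 3, Launch Q2 gives 0, Launch Q3 gives 2. Proposed Launch Q2 is not best — profitable deviation exists. ✗
Firm B (product quality strong), facing Launch late: Launch Q1 gives 12, Launch Q2 gives -3, Launch Q3 gives 1. Proposed Launch Q1 is best. ✓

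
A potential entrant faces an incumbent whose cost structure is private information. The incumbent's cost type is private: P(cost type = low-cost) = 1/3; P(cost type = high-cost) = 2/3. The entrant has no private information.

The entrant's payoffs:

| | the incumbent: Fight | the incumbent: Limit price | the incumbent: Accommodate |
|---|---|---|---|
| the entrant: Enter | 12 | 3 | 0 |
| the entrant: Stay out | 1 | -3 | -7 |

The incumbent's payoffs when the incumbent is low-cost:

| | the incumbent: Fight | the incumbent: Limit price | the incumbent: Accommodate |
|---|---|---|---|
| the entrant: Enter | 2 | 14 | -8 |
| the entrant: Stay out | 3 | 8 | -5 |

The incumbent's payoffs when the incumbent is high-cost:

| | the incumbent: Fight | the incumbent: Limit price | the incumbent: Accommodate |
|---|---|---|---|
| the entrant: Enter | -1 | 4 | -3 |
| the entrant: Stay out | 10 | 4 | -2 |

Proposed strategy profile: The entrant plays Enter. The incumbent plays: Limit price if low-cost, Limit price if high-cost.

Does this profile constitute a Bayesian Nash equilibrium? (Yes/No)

Yes

A profile is a BNE iff every type of every player is best-responding given beliefs about the other side.
The entrant plays Enter: E[Enter] = 1/3·(3) + 2/3·(3) = 3; E[Stay out] = -3. Best-responding. ✓
The incumbent (cost type low-cost), facing Enter: Fight gives 2, Limit price gives 14, Accommodate gives -8. Proposed Limit price is best. ✓
The incumbent (cost type high-cost), facing Enter: Fight gives -1, Limit price gives 4, Accommodate gives -3. Proposed Limit price is best. ✓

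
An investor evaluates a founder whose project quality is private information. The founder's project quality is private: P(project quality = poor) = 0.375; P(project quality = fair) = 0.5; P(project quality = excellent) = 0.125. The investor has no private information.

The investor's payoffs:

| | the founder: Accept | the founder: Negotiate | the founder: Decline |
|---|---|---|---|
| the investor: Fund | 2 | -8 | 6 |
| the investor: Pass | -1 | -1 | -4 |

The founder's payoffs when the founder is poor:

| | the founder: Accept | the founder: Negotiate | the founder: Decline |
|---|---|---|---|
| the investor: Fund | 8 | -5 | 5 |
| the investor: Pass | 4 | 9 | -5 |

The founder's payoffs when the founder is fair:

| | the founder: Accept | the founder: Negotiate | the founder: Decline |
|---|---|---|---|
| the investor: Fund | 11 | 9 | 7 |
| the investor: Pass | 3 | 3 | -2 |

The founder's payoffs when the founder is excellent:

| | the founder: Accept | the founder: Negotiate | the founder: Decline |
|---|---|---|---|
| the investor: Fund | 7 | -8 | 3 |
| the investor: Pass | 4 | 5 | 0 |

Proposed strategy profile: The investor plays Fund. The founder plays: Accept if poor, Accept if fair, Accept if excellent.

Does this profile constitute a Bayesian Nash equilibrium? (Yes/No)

Yes

The investor plays Fund: E[Fund] = 0.375·(2) + 0.5·(2) + 0.125·(2) = 2; E[Pass] = -1. Best-responding. ✓
The founder (project quality poor), facing Fund: Accept gives 8, Negotiate gives -5, Decline gives 5. Proposed Accept is best. ✓
The founder (project quality fair), facing Fund: Accept gives 11, Negotiate gives 9, Decline gives 7. Proposed Accept is best. ✓
The founder (project quality excellent), facing Fund: Accept gives 7, Negotiate gives -8, Decline gives 3. Proposed Accept is best. ✓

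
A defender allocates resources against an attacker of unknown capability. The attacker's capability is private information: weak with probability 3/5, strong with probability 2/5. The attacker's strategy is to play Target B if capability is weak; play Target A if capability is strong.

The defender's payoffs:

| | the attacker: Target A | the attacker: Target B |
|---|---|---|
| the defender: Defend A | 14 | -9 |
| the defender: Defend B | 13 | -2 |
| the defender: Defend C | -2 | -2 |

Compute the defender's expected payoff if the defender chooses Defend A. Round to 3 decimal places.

0.200

E[Defend A] = 3/5·(-9) + 2/5·14 = (-27/5) + 28/5 = 1/5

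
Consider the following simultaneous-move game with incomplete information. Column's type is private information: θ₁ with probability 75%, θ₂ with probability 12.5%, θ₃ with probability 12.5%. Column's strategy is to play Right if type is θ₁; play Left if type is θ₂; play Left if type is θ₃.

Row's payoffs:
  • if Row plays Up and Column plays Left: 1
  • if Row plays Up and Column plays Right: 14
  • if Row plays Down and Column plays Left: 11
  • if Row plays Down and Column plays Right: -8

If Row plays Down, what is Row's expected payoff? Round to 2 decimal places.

-3.25

Take the expectation over Column's type, weighting each type's action by its prior probability.
E[Down] = 0.75·(-8) + 0.125·11 + 0.125·11 = (-6) + 1.375 + 1.375 = -3.25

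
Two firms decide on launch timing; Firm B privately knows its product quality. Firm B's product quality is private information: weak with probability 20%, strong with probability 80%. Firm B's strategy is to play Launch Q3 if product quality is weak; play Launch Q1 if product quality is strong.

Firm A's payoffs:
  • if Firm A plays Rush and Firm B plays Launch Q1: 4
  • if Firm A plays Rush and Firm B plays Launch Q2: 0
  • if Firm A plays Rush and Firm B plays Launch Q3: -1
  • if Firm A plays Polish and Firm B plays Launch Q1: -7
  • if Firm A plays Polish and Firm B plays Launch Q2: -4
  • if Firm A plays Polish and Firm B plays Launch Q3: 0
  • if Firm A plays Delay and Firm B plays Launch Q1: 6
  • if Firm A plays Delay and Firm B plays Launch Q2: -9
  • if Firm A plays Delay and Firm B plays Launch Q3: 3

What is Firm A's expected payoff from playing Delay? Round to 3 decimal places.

Take the expectation over Firm B's product quality, weighting each type's action by its prior probability.
E[Delay] = 0.2·3 + 0.8·6 = 0.6 + 4.8 = 5.4

5.400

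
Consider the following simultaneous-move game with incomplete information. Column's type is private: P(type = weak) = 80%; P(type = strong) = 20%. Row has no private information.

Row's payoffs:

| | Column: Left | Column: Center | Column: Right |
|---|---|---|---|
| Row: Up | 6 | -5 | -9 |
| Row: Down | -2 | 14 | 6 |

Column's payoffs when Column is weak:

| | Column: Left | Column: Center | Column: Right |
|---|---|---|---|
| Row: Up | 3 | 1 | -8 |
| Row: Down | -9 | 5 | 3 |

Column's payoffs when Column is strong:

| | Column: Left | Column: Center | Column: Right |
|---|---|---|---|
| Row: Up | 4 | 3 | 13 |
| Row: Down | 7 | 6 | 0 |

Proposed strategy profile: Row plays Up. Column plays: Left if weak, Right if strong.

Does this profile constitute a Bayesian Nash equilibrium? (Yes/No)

Row plays Up: E[Up] = 0.8·(6) + 0.2·(-9) = 3; E[Down] = -0.4. Best-responding. ✓
Column (type weak), facing Up: Left gives 3, Center gives 1, Right gives -8. Proposed Left is best. ✓
Column (type strong), facing Up: Left gives 4, Center gives 3, Right gives 13. Proposed Right is best. ✓

Yes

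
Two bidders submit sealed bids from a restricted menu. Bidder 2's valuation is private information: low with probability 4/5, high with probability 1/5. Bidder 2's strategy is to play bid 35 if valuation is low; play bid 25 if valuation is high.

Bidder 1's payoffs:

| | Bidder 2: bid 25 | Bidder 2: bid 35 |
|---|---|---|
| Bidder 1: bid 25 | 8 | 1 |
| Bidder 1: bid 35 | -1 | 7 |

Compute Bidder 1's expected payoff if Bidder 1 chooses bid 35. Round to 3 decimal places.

E[bid 35] = 4/5·7 + 1/5·(-1) = 28/5 + (-1/5) = 27/5

5.400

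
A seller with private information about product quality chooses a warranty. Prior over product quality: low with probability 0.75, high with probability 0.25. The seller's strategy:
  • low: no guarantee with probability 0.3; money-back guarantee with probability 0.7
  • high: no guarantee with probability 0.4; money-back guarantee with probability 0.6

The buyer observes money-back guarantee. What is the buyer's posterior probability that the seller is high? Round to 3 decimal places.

0.222

Apply Bayes' rule using the sender's strategy as the likelihood.
P(money-back guarantee) = 0.75·0.7 + 0.25·0.6 = 0.675
P(high | money-back guarantee) = (0.25·0.6) / 0.675 = 0.15 / 0.675 = 0.222222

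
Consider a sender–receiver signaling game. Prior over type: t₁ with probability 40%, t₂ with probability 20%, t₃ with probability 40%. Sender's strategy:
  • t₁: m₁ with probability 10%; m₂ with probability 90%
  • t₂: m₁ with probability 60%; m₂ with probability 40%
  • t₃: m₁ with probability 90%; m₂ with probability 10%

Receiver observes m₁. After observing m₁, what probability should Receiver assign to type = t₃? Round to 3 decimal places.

0.692

Apply Bayes' rule using the sender's strategy as the likelihood.
P(m₁) = 0.4·0.1 + 0.2·0.6 + 0.4·0.9 = 0.52
P(t₃ | m₁) = (0.4·0.9) / 0.52 = 0.36 / 0.52 = 0.692308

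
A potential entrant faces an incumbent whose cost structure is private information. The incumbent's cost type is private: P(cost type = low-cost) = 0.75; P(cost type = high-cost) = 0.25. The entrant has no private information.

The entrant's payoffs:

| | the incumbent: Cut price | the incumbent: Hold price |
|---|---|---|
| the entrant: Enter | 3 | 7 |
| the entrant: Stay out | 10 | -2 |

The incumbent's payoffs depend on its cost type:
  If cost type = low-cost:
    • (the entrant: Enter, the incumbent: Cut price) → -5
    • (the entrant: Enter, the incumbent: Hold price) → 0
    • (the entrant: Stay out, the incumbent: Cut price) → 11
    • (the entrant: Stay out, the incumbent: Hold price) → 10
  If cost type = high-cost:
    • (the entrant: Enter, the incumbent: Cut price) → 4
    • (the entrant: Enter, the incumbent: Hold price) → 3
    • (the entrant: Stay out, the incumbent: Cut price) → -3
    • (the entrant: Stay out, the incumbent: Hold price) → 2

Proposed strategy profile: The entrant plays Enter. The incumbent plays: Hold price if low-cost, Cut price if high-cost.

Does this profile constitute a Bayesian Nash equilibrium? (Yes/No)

The entrant plays Enter: E[Enter] = 0.75·(7) + 0.25·(3) = 6; E[Stay out] = 1. Best-responding. ✓
The incumbent (cost type low-cost), facing Enter: Cut price gives -5, Hold price gives 0. Proposed Hold price is best. ✓
The incumbent (cost type high-cost), facing Enter: Cut price gives 4, Hold price gives 3. Proposed Cut price is best. ✓

Yes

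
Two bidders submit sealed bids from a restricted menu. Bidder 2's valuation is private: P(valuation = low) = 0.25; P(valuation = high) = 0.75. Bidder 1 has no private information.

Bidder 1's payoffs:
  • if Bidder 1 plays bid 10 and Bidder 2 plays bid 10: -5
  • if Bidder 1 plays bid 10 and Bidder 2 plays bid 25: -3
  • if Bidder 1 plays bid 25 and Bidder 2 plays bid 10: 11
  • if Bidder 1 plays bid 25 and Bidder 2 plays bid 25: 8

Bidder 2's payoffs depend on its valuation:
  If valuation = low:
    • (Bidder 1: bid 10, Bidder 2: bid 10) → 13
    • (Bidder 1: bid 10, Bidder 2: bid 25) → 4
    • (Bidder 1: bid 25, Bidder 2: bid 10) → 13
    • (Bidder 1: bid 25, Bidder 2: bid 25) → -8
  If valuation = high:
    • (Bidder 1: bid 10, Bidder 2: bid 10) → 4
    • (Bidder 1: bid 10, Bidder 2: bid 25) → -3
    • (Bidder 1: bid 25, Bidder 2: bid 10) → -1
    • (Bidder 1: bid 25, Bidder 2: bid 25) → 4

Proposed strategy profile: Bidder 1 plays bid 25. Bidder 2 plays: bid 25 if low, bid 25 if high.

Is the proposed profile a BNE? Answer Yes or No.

Bidder 1 plays bid 25: E[bid 25] = 0.25·(8) + 0.75·(8) = 8; E[bid 10] = -3. Best-responding. ✓
Bidder 2 (valuation low), facing bid 25: bid 10 gives 13, bid 25 gives -8. Proposed bid 25 is not best — profitable deviation exists. ✗
Bidder 2 (valuation high), facing bid 25: bid 10 gives -1, bid 25 gives 4. Proposed bid 25 is best. ✓

No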